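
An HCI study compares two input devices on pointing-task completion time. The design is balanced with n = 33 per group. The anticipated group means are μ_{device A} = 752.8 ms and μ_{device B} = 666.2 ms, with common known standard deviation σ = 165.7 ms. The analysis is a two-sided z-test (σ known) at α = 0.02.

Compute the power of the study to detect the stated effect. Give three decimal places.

Power ≈ 0.419

Standardized effect: d = |μ_{device A} − μ_{device B}| / σ = |752.8 − 666.2| / 165.7 = 0.5226
Noncentrality parameter: δ = d·√(n/2) = 0.5226 × √(33/2) = 2.1229
Two-sided α = 0.02 → critical value z_{0.01} = 2.326.
Power = Φ(δ − 2.326) + Φ(−δ − 2.326) = Φ(-0.203) + Φ(-4.449) = 0.4194 + 0.0000 = 0.4194.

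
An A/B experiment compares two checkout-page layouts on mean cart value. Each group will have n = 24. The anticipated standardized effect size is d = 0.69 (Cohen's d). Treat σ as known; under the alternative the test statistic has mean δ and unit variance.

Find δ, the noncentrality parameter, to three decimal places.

δ ≈ 2.390

δ = d·√(n/2) = 0.69 × √(24/2) = 2.3902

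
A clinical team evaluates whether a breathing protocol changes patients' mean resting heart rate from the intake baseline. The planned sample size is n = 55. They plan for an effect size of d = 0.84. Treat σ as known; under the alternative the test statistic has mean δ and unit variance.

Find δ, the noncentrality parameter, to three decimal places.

δ ≈ 6.230

δ = d·√n = 0.84 × √55 = 6.2296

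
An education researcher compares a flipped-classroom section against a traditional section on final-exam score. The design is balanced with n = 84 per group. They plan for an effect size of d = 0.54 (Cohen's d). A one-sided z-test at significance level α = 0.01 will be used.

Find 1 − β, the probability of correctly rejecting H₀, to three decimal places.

Noncentrality parameter: δ = d·√(n/2) = 0.54 × √(84/2) = 3.4996
Critical value for a one-sided test at α = 0.01: z_α = 2.326.
Power = P(Z > 2.326 − δ) = Φ(1.173) = 0.8797.

Power ≈ 0.880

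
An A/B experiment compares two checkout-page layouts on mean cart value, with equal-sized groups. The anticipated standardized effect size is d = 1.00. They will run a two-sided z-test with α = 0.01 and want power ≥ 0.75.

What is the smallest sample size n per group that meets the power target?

n = 22 per group

For power 0.75 need Φ(δ − z_{0.005}) = 0.75, so δ = z_{0.005} + z_{0.25} = 2.576 + 0.674 = 3.250.
(For δ > 0 the lower-tail rejection region contributes negligibly to power, so the one-term inversion is standard.)
δ = d·√(n/2) ⇒ n = 2(δ/d)² = 2 × (3.250 / 1.00)² = 21.13.
Round up to the next whole unit.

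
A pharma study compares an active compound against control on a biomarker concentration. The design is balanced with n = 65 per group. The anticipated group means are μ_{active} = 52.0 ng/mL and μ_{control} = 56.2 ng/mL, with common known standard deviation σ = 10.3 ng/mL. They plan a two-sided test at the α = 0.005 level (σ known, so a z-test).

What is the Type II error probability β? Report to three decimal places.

Standardized effect: d = |μ_{active} − μ_{control}| / σ = |52.0 − 56.2| / 10.3 = 0.4078
Noncentrality parameter: δ = d·√(n/2) = 0.4078 × √(65/2) = 2.3246
Two-sided α = 0.005 → critical value z_{0.0025} = 2.807.
Power = Φ(δ − 2.807) + Φ(−δ − 2.807) = Φ(-0.482) + Φ(-5.132) = 0.3148 + 0.0000 = 0.3148.
Type II error: β = 1 − power = 1 − 0.3148 = 0.6852.

β ≈ 0.685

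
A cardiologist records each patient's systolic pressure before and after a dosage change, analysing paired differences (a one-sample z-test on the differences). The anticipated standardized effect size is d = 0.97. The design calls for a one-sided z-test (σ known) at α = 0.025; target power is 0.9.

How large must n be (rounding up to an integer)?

n = 12

For power 0.9 need Φ(δ − z_{0.025}) = 0.9, so δ = z_{0.025} + z_{0.10} = 1.960 + 1.282 = 3.242.
δ = d·√n ⇒ n = (δ/d)² = (3.242 / 0.97)² = 11.17.
Rounding up, n = 12.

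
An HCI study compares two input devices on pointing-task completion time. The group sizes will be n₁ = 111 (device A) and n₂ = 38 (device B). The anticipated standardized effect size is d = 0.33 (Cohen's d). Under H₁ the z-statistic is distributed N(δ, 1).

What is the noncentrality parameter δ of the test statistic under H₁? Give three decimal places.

δ ≈ 1.756

The noncentrality parameter scales effect size by the design's sample-size factor: δ = d / √(1/n₁ + 1/n₂) = 0.33 / √(1/111 + 1/38) = 1.7558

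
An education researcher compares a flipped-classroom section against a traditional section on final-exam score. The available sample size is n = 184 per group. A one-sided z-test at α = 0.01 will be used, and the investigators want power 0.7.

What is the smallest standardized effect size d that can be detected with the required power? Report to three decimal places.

Required noncentrality: δ = z_{0.01} + z_{0.30} = 2.326 + 0.524 = 2.851.
δ = d·√(n/2) ⇒ d = δ/√(n/2) = 2.851/√(184/2) = 0.2972.

d ≈ 0.297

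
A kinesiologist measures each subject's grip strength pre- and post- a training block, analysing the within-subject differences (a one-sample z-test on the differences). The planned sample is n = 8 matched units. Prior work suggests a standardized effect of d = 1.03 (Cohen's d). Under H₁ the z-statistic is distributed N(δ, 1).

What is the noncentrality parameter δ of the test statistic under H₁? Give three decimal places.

The noncentrality parameter scales effect size by the design's sample-size factor: δ = d·√n = 1.03 × √8 = 2.9133

δ ≈ 2.913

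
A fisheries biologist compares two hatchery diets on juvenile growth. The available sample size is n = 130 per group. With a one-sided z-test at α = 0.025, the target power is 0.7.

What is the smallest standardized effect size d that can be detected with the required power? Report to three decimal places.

Required noncentrality: δ = z_{0.025} + z_{0.30} = 1.960 + 0.524 = 2.484.
δ = d·√(n/2) ⇒ d = δ/√(n/2) = 2.484/√(130/2) = 0.3081.

d ≈ 0.308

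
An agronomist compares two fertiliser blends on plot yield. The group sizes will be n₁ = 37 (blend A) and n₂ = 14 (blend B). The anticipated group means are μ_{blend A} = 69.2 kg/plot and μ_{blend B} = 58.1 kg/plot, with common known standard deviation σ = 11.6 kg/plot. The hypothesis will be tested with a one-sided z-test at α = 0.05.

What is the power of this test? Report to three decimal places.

Standardized effect: d = |μ_{blend A} − μ_{blend B}| / σ = |69.2 − 58.1| / 11.6 = 0.9569
Noncentrality parameter: δ = d / √(1/n₁ + 1/n₂) = 0.9569 / √(1/37 + 1/14) = 3.0496
One-sided α = 0.05 → critical value z_{0.05} = 1.645.
Power = Φ(δ − 1.645) = Φ(1.405) = 0.9200.

Power ≈ 0.920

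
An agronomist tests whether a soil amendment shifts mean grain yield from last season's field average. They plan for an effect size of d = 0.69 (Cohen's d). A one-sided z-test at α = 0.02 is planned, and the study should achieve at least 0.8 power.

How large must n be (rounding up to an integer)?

For power 0.8 need Φ(δ − z_{0.02}) = 0.8, so δ = z_{0.02} + z_{0.20} = 2.054 + 0.842 = 2.895.
δ = d·√n ⇒ n = (δ/d)² = (2.895 / 0.69)² = 17.61.
Rounding up, n = 18.

n = 18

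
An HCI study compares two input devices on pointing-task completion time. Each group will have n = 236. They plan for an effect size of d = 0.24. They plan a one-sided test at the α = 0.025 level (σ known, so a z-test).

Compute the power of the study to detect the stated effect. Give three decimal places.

Power ≈ 0.741

Noncentrality parameter: δ = d·√(n/2) = 0.24 × √(236/2) = 2.6071
One-sided α = 0.025 → critical value z_{0.025} = 1.960.
Power = Φ(δ − 1.960) = Φ(0.647) = 0.7412.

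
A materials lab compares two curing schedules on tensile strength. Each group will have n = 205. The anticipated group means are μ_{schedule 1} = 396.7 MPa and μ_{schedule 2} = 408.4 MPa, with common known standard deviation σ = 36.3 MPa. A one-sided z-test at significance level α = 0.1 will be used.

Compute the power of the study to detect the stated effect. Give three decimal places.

Power ≈ 0.976

Standardized effect: d = |μ_{schedule 1} − μ_{schedule 2}| / σ = |396.7 − 408.4| / 36.3 = 0.3223
Noncentrality parameter: δ = d·√(n/2) = 0.3223 × √(205/2) = 3.2632
Critical value for a one-sided test at α = 0.1: z_α = 1.282.
Power = P(Z > 1.282 − δ) = Φ(1.982) = 0.9762.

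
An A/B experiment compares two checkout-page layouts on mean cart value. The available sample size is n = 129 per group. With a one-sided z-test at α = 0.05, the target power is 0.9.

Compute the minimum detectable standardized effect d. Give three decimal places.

d ≈ 0.364

Need Φ(δ − 1.645) = 0.9, so δ = 1.645 + 1.282 = 2.926.
δ = d·√(n/2) ⇒ d = δ/√(n/2) = 2.926/√(129/2) = 0.3644.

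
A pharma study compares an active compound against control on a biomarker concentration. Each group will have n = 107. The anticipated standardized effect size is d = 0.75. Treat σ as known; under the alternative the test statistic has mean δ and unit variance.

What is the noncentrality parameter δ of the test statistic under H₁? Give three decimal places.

The noncentrality parameter scales effect size by the design's sample-size factor: δ = d·√(n/2) = 0.75 × √(107/2) = 5.4858

δ ≈ 5.486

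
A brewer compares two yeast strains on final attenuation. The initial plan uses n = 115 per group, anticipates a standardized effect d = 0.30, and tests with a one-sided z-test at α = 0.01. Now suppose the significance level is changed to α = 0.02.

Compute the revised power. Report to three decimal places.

δ = d·√(n/2) = 0.30 × √(115/2) = 2.2749 (unchanged). New critical value: z_{0.02} = 2.054.
Revised power = Φ(δ − 2.054) = Φ(0.221) = 0.5875.

Power ≈ 0.587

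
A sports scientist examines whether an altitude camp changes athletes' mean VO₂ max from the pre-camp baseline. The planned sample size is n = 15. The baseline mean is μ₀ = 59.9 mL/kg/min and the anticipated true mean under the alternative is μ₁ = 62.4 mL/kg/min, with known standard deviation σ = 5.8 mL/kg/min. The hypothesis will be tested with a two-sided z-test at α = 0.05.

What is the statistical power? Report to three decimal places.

Standardized effect: d = |μ₁ − μ₀| / σ = |62.4 − 59.9| / 5.8 = 0.4310
Noncentrality parameter: δ = d·√n = 0.4310 × √15 = 1.6694
Critical value for a two-sided test at α = 0.05: z_{α/2} = 1.960.
Power = Φ(δ − 1.960) + Φ(−δ − 1.960) = Φ(-0.291) + Φ(-3.629) = 0.3857 + 0.0001 = 0.3858.

Power ≈ 0.386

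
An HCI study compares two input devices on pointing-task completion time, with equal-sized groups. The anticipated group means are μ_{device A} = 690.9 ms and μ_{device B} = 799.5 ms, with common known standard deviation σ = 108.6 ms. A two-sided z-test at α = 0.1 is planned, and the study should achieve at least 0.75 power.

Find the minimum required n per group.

Standardized effect: d = |μ_{device A} − μ_{device B}| / σ = |690.9 − 799.5| / 108.6 = 1.0000
For power 0.75 need Φ(δ − z_{0.05}) = 0.75, so δ = z_{0.05} + z_{0.25} = 1.645 + 0.674 = 2.319.
(Ignoring the negligible lower-tail rejection probability gives the usual closed-form inversion.)
δ = d·√(n/2) ⇒ n = 2(δ/d)² = 2 × (2.319 / 1.0000)² = 10.76.
Round up to the next whole unit.

n = 11 per group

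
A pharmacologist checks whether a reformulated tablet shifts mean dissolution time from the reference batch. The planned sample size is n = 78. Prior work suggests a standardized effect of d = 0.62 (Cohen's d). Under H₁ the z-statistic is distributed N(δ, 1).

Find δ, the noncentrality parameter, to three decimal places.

The noncentrality parameter scales effect size by the design's sample-size factor: δ = d·√n = 0.62 × √78 = 5.4757

δ ≈ 5.476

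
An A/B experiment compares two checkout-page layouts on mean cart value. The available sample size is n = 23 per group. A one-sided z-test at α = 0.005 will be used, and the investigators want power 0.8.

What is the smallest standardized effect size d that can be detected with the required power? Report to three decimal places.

d ≈ 1.008

Required noncentrality: δ = z_{0.005} + z_{0.20} = 2.576 + 0.842 = 3.417.
δ = d·√(n/2) ⇒ d = δ/√(n/2) = 3.417/√(23/2) = 1.0078.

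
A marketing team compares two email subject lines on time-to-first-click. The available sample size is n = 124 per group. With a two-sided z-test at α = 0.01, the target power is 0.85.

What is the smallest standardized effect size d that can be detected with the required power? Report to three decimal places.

d ≈ 0.459

Need Φ(δ − 2.576) = 0.85, so δ = 2.576 + 1.036 = 3.612.
(Lower-tail contribution to power is negligible for δ > 0.)
δ = d·√(n/2) ⇒ d = δ/√(n/2) = 3.612/√(124/2) = 0.4588.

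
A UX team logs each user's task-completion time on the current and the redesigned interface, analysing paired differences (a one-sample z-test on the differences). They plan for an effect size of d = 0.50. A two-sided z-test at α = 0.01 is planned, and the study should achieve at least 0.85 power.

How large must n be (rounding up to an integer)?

n = 53

For power 0.85 need Φ(δ − z_{0.005}) = 0.85, so δ = z_{0.005} + z_{0.15} = 2.576 + 1.036 = 3.612.
(Ignoring the negligible lower-tail rejection probability gives the usual closed-form inversion.)
δ = d·√n ⇒ n = (δ/d)² = (3.612 / 0.50)² = 52.19.
Rounding up, n = 53.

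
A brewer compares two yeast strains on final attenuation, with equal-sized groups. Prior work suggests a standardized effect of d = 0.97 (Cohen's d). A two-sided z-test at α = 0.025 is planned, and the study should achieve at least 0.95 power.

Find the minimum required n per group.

Set Φ(δ − 2.241) = 0.95; then δ − 2.241 = Φ⁻¹(0.95) = 1.645, giving δ = 3.886.
(Ignoring the negligible lower-tail rejection probability gives the usual closed-form inversion.)
δ = d·√(n/2) ⇒ n = 2(δ/d)² = 2 × (3.886 / 0.97)² = 32.10.
Rounding up, n = 33 per group.

n = 33 per group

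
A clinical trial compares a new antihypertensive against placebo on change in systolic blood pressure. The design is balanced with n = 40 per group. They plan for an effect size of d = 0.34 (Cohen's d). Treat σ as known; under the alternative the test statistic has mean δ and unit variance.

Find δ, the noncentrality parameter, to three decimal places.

δ ≈ 1.521

The noncentrality parameter scales effect size by the design's sample-size factor: δ = d·√(n/2) = 0.34 × √(40/2) = 1.5205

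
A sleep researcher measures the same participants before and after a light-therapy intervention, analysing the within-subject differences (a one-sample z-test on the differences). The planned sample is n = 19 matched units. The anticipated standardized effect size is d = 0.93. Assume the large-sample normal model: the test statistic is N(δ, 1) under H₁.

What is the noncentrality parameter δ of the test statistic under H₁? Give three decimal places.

δ = d·√n = 0.93 × √19 = 4.0538

δ ≈ 4.054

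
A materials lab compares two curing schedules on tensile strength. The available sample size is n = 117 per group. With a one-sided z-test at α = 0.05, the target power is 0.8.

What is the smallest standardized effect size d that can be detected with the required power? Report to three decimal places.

Required noncentrality: δ = z_{0.05} + z_{0.20} = 1.645 + 0.842 = 2.486.
δ = d·√(n/2) ⇒ d = δ/√(n/2) = 2.486/√(117/2) = 0.3251.

d ≈ 0.325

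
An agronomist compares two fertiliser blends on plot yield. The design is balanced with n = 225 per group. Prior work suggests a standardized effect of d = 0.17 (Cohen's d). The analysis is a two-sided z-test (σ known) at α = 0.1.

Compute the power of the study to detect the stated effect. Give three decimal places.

Power ≈ 0.563

Noncentrality parameter: δ = d·√(n/2) = 0.17 × √(225/2) = 1.8031
Critical value for a two-sided test at α = 0.1: z_{α/2} = 1.645.
Power = Φ(δ − 1.645) + Φ(−δ − 1.645) = Φ(0.158) + Φ(-3.448) = 0.5629 + 0.0003 = 0.5632.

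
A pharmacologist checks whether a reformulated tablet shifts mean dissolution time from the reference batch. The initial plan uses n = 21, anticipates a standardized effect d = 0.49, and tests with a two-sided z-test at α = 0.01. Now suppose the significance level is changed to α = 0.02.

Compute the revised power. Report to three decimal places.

δ = d·√n = 0.49 × √21 = 2.2455 (unchanged). New critical value: z_{0.01} = 2.326.
Revised power = Φ(δ − 2.326) + Φ(−δ − 2.326) = Φ(-0.081) + Φ(-4.572) = 0.4678 + 0.0000 = 0.4678.

Power ≈ 0.468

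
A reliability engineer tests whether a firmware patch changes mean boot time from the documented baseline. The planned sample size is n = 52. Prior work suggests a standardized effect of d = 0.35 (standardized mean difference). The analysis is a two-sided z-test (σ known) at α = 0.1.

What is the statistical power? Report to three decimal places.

Power ≈ 0.810

Noncentrality parameter: λ = d·√n = 0.35 × √52 = 2.5239
Critical value for a two-sided test at α = 0.1: z_{α/2} = 1.645.
Power = Φ(λ − 1.645) + Φ(−λ − 1.645) = Φ(0.879) + Φ(-4.169) = 0.8103 + 0.0000 = 0.8103.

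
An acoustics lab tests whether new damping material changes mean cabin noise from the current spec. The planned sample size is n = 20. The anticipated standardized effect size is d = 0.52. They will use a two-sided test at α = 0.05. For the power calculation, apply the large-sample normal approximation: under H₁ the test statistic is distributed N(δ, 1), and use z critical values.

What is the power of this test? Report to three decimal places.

Power ≈ 0.643

Noncentrality parameter: δ = d·√n = 0.52 × √20 = 2.3255
Two-sided α = 0.05 → critical value z_{0.025} = 1.960.
Power = Φ(δ − 1.960) + Φ(−δ − 1.960) = Φ(0.366) + Φ(-4.285) = 0.6426 + 0.0000 = 0.6427.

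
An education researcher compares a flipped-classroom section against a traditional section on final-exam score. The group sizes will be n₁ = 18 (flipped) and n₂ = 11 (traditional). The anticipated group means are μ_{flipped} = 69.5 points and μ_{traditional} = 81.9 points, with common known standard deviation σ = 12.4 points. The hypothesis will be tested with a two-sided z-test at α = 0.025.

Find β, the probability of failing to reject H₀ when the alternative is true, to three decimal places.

Standardized effect: d = |μ_{flipped} − μ_{traditional}| / σ = |69.5 − 81.9| / 12.4 = 1.0000
Noncentrality parameter: δ = d / √(1/n₁ + 1/n₂) = 1.0000 / √(1/18 + 1/11) = 2.6130
Two-sided α = 0.025 → critical value z_{0.0125} = 2.241.
Power = Φ(δ − 2.241) + Φ(−δ − 2.241) = Φ(0.372) + Φ(-4.854) = 0.6449 + 0.0000 = 0.6449.
Type II error: β = 1 − power = 1 − 0.6449 = 0.3551.

β ≈ 0.355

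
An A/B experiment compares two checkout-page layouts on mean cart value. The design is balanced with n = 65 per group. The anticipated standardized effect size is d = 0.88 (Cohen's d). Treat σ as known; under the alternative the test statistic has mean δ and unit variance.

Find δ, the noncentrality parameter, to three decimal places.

δ ≈ 5.017

The noncentrality parameter scales effect size by the design's sample-size factor: δ = d·√(n/2) = 0.88 × √(65/2) = 5.0168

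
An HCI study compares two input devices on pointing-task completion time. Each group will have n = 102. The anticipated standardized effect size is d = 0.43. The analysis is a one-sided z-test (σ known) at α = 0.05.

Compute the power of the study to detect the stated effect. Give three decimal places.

Power ≈ 0.923

Noncentrality parameter: λ = d·√(n/2) = 0.43 × √(102/2) = 3.0708
Critical value for a one-sided test at α = 0.05: z_α = 1.645.
Power = P(Z > 1.645 − λ) = Φ(1.426) = 0.9231.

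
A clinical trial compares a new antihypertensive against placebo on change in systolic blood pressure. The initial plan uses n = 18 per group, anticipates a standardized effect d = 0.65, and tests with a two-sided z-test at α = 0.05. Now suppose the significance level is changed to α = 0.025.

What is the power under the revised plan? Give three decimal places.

δ = d·√(n/2) = 0.65 × √(18/2) = 1.9500 (unchanged). New critical value: z_{0.0125} = 2.241.
Revised power = Φ(δ − 2.241) + Φ(−δ − 2.241) = Φ(-0.291) + Φ(-4.191) = 0.3854 + 0.0000 = 0.3854.

Power ≈ 0.385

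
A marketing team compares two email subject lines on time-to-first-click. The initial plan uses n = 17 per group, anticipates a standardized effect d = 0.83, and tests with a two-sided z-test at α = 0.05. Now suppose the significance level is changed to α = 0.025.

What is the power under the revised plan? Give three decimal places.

δ = d·√(n/2) = 0.83 × √(17/2) = 2.4198 (unchanged). New critical value: z_{0.0125} = 2.241.
Revised power = Φ(δ − 2.241) + Φ(−δ − 2.241) = Φ(0.178) + Φ(-4.661) = 0.5708 + 0.0000 = 0.5708.

Power ≈ 0.571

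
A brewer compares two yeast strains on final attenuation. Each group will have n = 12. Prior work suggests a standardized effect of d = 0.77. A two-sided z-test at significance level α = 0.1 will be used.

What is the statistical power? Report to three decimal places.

Noncentrality parameter: δ = d·√(n/2) = 0.77 × √(12/2) = 1.8861
Two-sided α = 0.1 → critical value z_{0.05} = 1.645.
Power = Φ(δ − 1.645) + Φ(−δ − 1.645) = Φ(0.241) + Φ(-3.531) = 0.5953 + 0.0002 = 0.5955.

Power ≈ 0.596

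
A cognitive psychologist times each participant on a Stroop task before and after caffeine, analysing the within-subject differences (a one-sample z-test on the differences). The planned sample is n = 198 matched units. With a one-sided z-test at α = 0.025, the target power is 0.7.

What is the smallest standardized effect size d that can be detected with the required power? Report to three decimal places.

Required noncentrality: δ = z_{0.025} + z_{0.30} = 1.960 + 0.524 = 2.484.
δ = d·√n ⇒ d = δ/√n = 2.484/√198 = 0.1766.

d ≈ 0.177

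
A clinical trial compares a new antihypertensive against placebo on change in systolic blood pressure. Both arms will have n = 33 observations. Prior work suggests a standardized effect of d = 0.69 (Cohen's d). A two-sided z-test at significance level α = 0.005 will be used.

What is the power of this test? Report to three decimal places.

Noncentrality parameter: λ = d·√(n/2) = 0.69 × √(33/2) = 2.8028
Critical value for a two-sided test at α = 0.005: z_{α/2} = 2.807.
Power = Φ(λ − 2.807) + Φ(−λ − 2.807) = Φ(-0.004) + Φ(-5.610) = 0.4983 + 0.0000 = 0.4983.

Power ≈ 0.498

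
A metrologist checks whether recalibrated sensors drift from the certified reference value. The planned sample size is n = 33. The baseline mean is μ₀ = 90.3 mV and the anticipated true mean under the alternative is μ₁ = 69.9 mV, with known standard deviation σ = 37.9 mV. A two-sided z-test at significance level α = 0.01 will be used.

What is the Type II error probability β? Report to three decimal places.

Standardized effect: d = |μ₁ − μ₀| / σ = |69.9 − 90.3| / 37.9 = 0.5383
Noncentrality parameter: δ = d·√n = 0.5383 × √33 = 3.0921
Critical value for a two-sided test at α = 0.01: z_{α/2} = 2.576.
Power = Φ(δ − 2.576) + Φ(−δ − 2.576) = Φ(0.516) + Φ(-5.668) = 0.6972 + 0.0000 = 0.6972.
Type II error: β = 1 − power = 1 − 0.6972 = 0.3028.

β ≈ 0.303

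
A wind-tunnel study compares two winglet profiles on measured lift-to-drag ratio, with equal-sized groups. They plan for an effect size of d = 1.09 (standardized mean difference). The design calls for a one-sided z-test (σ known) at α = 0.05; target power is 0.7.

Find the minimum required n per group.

n = 8 per group

Set Φ(δ − 1.645) = 0.7; then δ − 1.645 = Φ⁻¹(0.7) = 0.524, giving δ = 2.169.
δ = d·√(n/2) ⇒ n = 2(δ/d)² = 2 × (2.169 / 1.09)² = 7.92.
Round up to the next whole unit.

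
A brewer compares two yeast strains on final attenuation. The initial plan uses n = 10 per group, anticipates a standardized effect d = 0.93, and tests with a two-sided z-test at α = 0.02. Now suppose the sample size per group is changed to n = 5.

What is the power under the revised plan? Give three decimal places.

Power ≈ 0.196

With n = 5 per group: δ = d·√(n/2) = 0.93 × √(5/2) = 1.4705. Critical value z_{0.01} = 2.326.
Revised power = Φ(δ − 2.326) + Φ(−δ − 2.326) = Φ(-0.856) + Φ(-3.797) = 0.1960 + 0.0001 = 0.1961.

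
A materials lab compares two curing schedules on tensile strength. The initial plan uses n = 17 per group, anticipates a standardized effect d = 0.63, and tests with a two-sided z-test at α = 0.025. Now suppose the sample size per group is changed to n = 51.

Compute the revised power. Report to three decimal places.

With n = 51 per group: δ = d·√(n/2) = 0.63 × √(51/2) = 3.1813. Critical value z_{0.0125} = 2.241.
Revised power = Φ(δ − 2.241) + Φ(−δ − 2.241) = Φ(0.940) + Φ(-5.423) = 0.8264 + 0.0000 = 0.8264.

Power ≈ 0.826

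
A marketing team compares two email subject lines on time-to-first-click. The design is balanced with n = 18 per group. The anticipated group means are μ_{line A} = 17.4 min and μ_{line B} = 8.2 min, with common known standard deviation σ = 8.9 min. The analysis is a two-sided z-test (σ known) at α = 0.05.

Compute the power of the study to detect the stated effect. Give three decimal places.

Power ≈ 0.873

Standardized effect: d = |μ_{line A} − μ_{line B}| / σ = |17.4 − 8.2| / 8.9 = 1.0337
Noncentrality parameter: δ = d·√(n/2) = 1.0337 × √(18/2) = 3.1011
Critical value for a two-sided test at α = 0.05: z_{α/2} = 1.960.
Power = Φ(δ − 1.960) + Φ(−δ − 1.960) = Φ(1.141) + Φ(-5.061) = 0.8731 + 0.0000 = 0.8731.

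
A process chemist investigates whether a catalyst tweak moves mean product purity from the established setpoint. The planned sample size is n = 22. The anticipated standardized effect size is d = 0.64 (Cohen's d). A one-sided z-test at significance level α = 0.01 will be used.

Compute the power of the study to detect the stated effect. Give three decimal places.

Noncentrality parameter: δ = d·√n = 0.64 × √22 = 3.0019
One-sided α = 0.01 → critical value z_{0.01} = 2.326.
Power = P(Z > 2.326 − δ) = Φ(0.676) = 0.7503.

Power ≈ 0.750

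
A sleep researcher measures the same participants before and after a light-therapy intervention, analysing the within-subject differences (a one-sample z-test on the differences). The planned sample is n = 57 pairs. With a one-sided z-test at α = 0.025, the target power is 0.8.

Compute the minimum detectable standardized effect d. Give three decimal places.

d ≈ 0.371

Need Φ(δ − 1.960) = 0.8, so δ = 1.960 + 0.842 = 2.802.
δ = d·√n ⇒ d = δ/√n = 2.802/√57 = 0.3711.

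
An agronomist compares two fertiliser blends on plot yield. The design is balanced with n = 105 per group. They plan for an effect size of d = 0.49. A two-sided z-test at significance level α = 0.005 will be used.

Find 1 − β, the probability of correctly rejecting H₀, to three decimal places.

Noncentrality parameter: δ = d·√(n/2) = 0.49 × √(105/2) = 3.5504
Two-sided α = 0.005 → critical value z_{0.0025} = 2.807.
Power = Φ(δ − 2.807) + Φ(−δ − 2.807) = Φ(0.743) + Φ(-6.357) = 0.7714 + 0.0000 = 0.7714.

Power ≈ 0.771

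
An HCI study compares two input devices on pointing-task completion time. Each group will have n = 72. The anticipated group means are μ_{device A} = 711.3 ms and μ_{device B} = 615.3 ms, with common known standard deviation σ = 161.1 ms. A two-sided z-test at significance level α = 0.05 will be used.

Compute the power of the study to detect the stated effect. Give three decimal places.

Power ≈ 0.947

Standardized effect: d = |μ_{device A} − μ_{device B}| / σ = |711.3 − 615.3| / 161.1 = 0.5959
Noncentrality parameter: δ = d·√(n/2) = 0.5959 × √(72/2) = 3.5754
Critical value for a two-sided test at α = 0.05: z_{α/2} = 1.960.
Power = Φ(δ − 1.960) + Φ(−δ − 1.960) = Φ(1.615) + Φ(-5.535) = 0.9469 + 0.0000 = 0.9469.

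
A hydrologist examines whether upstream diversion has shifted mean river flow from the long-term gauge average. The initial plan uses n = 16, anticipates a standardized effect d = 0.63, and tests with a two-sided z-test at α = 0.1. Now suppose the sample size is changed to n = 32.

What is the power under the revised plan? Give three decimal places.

With n = 32: δ = d·√n = 0.63 × √32 = 3.5638. Critical value z_{0.05} = 1.645.
Revised power = Φ(δ − 1.645) + Φ(−δ − 1.645) = Φ(1.919) + Φ(-5.209) = 0.9725 + 0.0000 = 0.9725.

Power ≈ 0.973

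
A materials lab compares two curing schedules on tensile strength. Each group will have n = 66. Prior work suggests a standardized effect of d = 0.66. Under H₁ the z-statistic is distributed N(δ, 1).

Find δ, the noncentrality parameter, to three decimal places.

δ ≈ 3.791

δ = d·√(n/2) = 0.66 × √(66/2) = 3.7914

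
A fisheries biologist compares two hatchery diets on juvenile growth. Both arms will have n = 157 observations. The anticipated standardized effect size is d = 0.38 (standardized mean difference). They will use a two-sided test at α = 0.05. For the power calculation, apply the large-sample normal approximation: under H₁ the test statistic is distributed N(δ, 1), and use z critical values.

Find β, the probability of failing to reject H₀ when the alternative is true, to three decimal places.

Noncentrality parameter: δ = d·√(n/2) = 0.38 × √(157/2) = 3.3668
Critical value for a two-sided test at α = 0.05: z_{α/2} = 1.960.
Power = Φ(δ − 1.960) + Φ(−δ − 1.960) = Φ(1.407) + Φ(-5.327) = 0.9203 + 0.0000 = 0.9203.
Type II error: β = 1 − power = 1 − 0.9203 = 0.0797.

β ≈ 0.080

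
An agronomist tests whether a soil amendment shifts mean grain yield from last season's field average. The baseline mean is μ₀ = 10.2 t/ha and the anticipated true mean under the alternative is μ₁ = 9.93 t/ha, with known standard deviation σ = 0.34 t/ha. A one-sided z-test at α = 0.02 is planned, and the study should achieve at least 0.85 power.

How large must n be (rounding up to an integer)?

n = 16

Standardized effect: d = |μ₁ − μ₀| / σ = |9.93 − 10.2| / 0.34 = 0.7941
Set Φ(δ − 2.054) = 0.85; then δ − 2.054 = Φ⁻¹(0.85) = 1.036, giving δ = 3.090.
δ = d·√n ⇒ n = (δ/d)² = (3.090 / 0.7941)² = 15.14.
Round up to the next whole unit.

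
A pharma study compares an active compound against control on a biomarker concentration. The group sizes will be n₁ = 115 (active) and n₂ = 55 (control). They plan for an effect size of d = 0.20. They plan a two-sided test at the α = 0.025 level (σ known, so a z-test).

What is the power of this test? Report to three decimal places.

Noncentrality parameter: δ = d / √(1/n₁ + 1/n₂) = 0.20 / √(1/115 + 1/55) = 1.2199
Critical value for a two-sided test at α = 0.025: z_{α/2} = 2.241.
Power = Φ(δ − 2.241) + Φ(−δ − 2.241) = Φ(-1.021) + Φ(-3.461) = 0.1535 + 0.0003 = 0.1538.

Power ≈ 0.154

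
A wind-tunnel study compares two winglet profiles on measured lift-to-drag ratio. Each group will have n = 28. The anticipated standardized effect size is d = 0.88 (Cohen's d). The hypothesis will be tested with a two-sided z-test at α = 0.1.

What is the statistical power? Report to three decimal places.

Power ≈ 0.950

Noncentrality parameter: δ = d·√(n/2) = 0.88 × √(28/2) = 3.2927
Two-sided α = 0.1 → critical value z_{0.05} = 1.645.
Power = Φ(δ − 1.645) + Φ(−δ − 1.645) = Φ(1.648) + Φ(-4.938) = 0.9503 + 0.0000 = 0.9503.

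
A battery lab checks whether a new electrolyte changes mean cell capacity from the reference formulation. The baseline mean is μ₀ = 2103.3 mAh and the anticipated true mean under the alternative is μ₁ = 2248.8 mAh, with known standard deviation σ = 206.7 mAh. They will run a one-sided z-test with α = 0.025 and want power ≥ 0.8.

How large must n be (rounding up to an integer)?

n = 16

Standardized effect: d = |μ₁ − μ₀| / σ = |2248.8 − 2103.3| / 206.7 = 0.7039
Set Φ(δ − 1.960) = 0.8; then δ − 1.960 = Φ⁻¹(0.8) = 0.842, giving δ = 2.802.
δ = d·√n ⇒ n = (δ/d)² = (2.802 / 0.7039)² = 15.84.
Round up to the next whole unit.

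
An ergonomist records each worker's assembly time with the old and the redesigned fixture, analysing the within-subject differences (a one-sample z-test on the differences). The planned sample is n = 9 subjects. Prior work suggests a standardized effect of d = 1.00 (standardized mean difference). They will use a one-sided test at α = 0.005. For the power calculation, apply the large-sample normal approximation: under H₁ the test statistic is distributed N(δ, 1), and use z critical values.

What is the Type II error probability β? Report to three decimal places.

β ≈ 0.336

Noncentrality parameter: δ = d·√n = 1.00 × √9 = 3.0000
Critical value for a one-sided test at α = 0.005: z_α = 2.576.
Power = Φ(δ − 2.576) = Φ(0.424) = 0.6643.
Type II error: β = 1 − power = 1 − 0.6643 = 0.3357.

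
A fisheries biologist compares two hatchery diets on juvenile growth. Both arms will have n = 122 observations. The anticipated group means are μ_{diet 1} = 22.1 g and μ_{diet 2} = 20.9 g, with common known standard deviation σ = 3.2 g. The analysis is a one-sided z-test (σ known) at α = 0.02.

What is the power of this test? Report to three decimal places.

Power ≈ 0.809

Standardized effect: d = |μ_{diet 1} − μ_{diet 2}| / σ = |22.1 − 20.9| / 3.2 = 0.3750
Noncentrality parameter: δ = d·√(n/2) = 0.3750 × √(122/2) = 2.9288
One-sided α = 0.02 → critical value z_{0.02} = 2.054.
Power = P(Z > 2.054 − δ) = Φ(0.875) = 0.8092.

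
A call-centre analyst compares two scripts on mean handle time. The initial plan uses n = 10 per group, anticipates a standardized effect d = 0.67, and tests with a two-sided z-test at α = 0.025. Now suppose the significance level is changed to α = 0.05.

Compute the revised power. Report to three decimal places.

δ = d·√(n/2) = 0.67 × √(10/2) = 1.4982 (unchanged). New critical value: z_{0.025} = 1.960.
Revised power = Φ(δ − 1.960) + Φ(−δ − 1.960) = Φ(-0.462) + Φ(-3.458) = 0.3221 + 0.0003 = 0.3224.

Power ≈ 0.322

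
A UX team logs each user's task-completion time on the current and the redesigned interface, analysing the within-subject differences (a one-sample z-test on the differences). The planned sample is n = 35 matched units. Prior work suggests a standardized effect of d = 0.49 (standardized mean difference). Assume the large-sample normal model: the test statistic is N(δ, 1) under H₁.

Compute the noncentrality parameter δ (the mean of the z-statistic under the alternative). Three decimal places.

δ ≈ 2.899

δ = d·√n = 0.49 × √35 = 2.8989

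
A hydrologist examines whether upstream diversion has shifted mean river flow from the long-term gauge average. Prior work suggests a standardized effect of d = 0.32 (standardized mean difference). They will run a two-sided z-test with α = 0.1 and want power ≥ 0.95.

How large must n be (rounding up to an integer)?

n = 106

For power 0.95 need Φ(δ − z_{0.05}) = 0.95, so δ = z_{0.05} + z_{0.05} = 1.645 + 1.645 = 3.290.
(The Φ(−δ − z_{α/2}) term is vanishingly small for δ > 0 and is dropped in the standard sample-size formula.)
δ = d·√n ⇒ n = (δ/d)² = (3.290 / 0.32)² = 105.69.
Round up to the next whole unit.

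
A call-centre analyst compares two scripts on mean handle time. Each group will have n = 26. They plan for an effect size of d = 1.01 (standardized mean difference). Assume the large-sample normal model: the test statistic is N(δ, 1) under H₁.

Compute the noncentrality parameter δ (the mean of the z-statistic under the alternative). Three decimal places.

δ = d·√(n/2) = 1.01 × √(26/2) = 3.6416

δ ≈ 3.642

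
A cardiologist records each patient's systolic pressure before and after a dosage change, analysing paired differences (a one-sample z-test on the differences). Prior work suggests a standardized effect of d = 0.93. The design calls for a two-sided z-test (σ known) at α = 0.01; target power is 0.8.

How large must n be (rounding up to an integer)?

n = 14

For power 0.8 need Φ(δ − z_{0.005}) = 0.8, so δ = z_{0.005} + z_{0.20} = 2.576 + 0.842 = 3.417.
(The Φ(−δ − z_{α/2}) term is vanishingly small for δ > 0 and is dropped in the standard sample-size formula.)
δ = d·√n ⇒ n = (δ/d)² = (3.417 / 0.93)² = 13.50.
Rounding up, n = 14.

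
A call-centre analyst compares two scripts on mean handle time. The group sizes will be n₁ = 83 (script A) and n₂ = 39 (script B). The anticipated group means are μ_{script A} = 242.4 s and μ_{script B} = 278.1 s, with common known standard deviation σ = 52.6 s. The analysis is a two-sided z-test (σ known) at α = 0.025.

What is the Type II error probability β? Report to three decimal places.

Standardized effect: d = |μ_{script A} − μ_{script B}| / σ = |242.4 − 278.1| / 52.6 = 0.6787
Noncentrality parameter: δ = d / √(1/n₁ + 1/n₂) = 0.6787 / √(1/83 + 1/39) = 3.4960
Critical value for a two-sided test at α = 0.025: z_{α/2} = 2.241.
Power = Φ(δ − 2.241) + Φ(−δ − 2.241) = Φ(1.255) + Φ(-5.737) = 0.8952 + 0.0000 = 0.8952.
Type II error: β = 1 − power = 1 − 0.8952 = 0.1048.

β ≈ 0.105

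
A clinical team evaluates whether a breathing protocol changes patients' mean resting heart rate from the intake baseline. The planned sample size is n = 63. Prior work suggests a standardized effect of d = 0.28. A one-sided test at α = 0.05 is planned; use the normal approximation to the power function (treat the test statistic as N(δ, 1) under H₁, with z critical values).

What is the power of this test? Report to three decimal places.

Noncentrality parameter: δ = d·√n = 0.28 × √63 = 2.2224
One-sided α = 0.05 → critical value z_{0.05} = 1.645.
Power = Φ(δ − 1.645) = Φ(0.578) = 0.7182.

Power ≈ 0.718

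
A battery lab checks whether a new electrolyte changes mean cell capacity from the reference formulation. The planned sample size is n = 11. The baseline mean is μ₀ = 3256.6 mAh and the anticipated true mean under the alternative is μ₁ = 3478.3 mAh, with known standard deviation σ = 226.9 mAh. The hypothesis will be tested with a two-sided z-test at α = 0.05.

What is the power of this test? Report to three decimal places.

Power ≈ 0.900

Standardized effect: d = |μ₁ − μ₀| / σ = |3478.3 − 3256.6| / 226.9 = 0.9771
Noncentrality parameter: δ = d·√n = 0.9771 × √11 = 3.2406
Two-sided α = 0.05 → critical value z_{0.025} = 1.960.
Power = Φ(δ − 1.960) + Φ(−δ − 1.960) = Φ(1.281) + Φ(-5.201) = 0.8998 + 0.0000 = 0.8998.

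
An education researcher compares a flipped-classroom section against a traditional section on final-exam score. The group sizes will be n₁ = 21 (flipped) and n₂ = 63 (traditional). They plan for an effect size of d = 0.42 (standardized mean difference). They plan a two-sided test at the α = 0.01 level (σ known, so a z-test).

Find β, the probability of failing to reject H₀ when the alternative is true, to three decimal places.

Noncentrality parameter: δ = d / √(1/n₁ + 1/n₂) = 0.42 / √(1/21 + 1/63) = 1.6668
Two-sided α = 0.01 → critical value z_{0.005} = 2.576.
Power = Φ(δ − 2.576) + Φ(−δ − 2.576) = Φ(-0.909) + Φ(-4.243) = 0.1817 + 0.0000 = 0.1817.
Type II error: β = 1 − power = 1 − 0.1817 = 0.8183.

β ≈ 0.818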